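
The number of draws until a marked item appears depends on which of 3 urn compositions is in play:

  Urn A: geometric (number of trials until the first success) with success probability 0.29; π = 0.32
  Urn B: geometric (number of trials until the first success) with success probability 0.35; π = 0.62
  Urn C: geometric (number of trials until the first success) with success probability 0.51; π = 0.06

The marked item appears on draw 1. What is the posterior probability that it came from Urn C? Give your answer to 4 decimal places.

By Bayes' theorem, P(k | x) = π_k f_k(x) / Σ_j π_j f_j(x).
Evaluate each component's likelihood at the observed value:
  f_A = 0.29
  f_B = 0.35
  f_C = 0.51
Multiply by the mixture weights:
  π_A·f_A = 0.32 × 0.29 = 0.0928
  π_B·f_B = 0.62 × 0.35 = 0.217
  π_C·f_C = 0.06 × 0.51 = 0.0306
Denominator: 0.0928 + 0.217 + 0.0306 = 0.3404
Responsibility of Urn C: 0.0306 / 0.3404 ≈ 0.0899

0.0899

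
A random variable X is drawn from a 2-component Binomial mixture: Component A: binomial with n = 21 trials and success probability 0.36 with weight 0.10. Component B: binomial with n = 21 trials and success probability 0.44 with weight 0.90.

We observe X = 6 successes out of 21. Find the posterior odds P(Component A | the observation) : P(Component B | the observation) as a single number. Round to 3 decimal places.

Since P(k|x) ∝ π_k f_k(x), the posterior odds are π_i f_i(x) / (π_j f_j(x)).
Binomial probabilities:
  L_A = 0.146227
  L_B = 0.0657731
Posterior odds = (π_A·L_A) / (π_B·L_B) = (0.10·0.146227) / (0.90·0.0657731) = 0.0146227 / 0.0591958 ≈ 0.247

0.247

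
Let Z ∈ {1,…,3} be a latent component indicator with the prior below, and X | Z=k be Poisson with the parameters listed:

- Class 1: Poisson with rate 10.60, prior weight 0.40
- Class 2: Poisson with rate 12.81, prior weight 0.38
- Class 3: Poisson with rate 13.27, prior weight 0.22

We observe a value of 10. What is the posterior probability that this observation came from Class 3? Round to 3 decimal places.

0.175

The responsibility of component k is π_k f_k(x) divided by Σ_j π_j f_j(x).
Component likelihoods at x = 10:
  L_1 = 0.122963
  L_2 = 0.0896223
  L_3 = 0.0805116
Unnormalised posteriors:
  π_1·L_1 = 0.40 × 0.122963 = 0.0491852
  π_2·L_2 = 0.38 × 0.0896223 = 0.0340565
  π_3·L_3 = 0.22 × 0.0805116 = 0.0177126
Sum: 0.0491852 + 0.0340565 + 0.0177126 = 0.100954
Responsibility of Class 3: 0.0177126 / 0.100954 ≈ 0.175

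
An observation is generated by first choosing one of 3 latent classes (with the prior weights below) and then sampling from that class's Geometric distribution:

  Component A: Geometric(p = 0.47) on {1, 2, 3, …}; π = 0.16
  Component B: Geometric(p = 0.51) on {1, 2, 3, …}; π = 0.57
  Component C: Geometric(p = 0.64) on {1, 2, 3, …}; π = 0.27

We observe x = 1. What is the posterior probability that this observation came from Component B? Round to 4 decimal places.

Apply Bayes' rule: the posterior for each component is proportional to its prior times its likelihood at x.
Evaluate each component's likelihood at the observed value:
  L_A = 0.47·(1−0.47)^0 = 0.47·1 = 0.47
  L_B = 0.51·(1−0.51)^0 = 0.51·1 = 0.51
  L_C = 0.64·(1−0.64)^0 = 0.64·1 = 0.64
Weight by the priors:
  π_A·L_A = 0.16 × 0.47 = 0.0752
  π_B·L_B = 0.57 × 0.51 = 0.2907
  π_C·L_C = 0.27 × 0.64 = 0.1728
Evidence: 0.0752 + 0.2907 + 0.1728 = 0.5387
So the posterior for Component B is 0.2907 / 0.5387 ≈ 0.5396.

0.5396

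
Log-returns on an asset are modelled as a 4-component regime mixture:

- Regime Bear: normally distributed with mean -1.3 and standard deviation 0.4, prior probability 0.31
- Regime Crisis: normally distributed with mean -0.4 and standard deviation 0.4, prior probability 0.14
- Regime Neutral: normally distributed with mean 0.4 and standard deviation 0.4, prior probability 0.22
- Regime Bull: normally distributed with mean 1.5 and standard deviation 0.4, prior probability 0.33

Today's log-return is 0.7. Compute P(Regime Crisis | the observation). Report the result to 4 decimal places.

P(component k | x) = w_k·f_k(x) / marginal(x), where marginal(x) = Σ_j w_j·f_j(x).
Normal densities:
  p_Bear = (1/(0.4·√(2π)))·exp(−(0.7−-1.3)²/(2·0.4²)) = 0.997356·exp(-12.50000) = 3.7168e-06
  p_Crisis = (1/(0.4·√(2π)))·exp(−(0.7−-0.4)²/(2·0.4²)) = 0.997356·exp(-3.78125) = 0.0227339
  p_Neutral = (1/(0.4·√(2π)))·exp(−(0.7−0.4)²/(2·0.4²)) = 0.997356·exp(-0.28125) = 0.752844
  p_Bull = (1/(0.4·√(2π)))·exp(−(0.7−1.5)²/(2·0.4²)) = 0.997356·exp(-2.00000) = 0.134977
Unnormalised posteriors:
  w_Bear·p_Bear = 0.31 × 3.7168e-06 = 1.15221e-06
  w_Crisis·p_Crisis = 0.14 × 0.0227339 = 0.00318275
  w_Neutral·p_Neutral = 0.22 × 0.752844 = 0.165626
  w_Bull·p_Bull = 0.33 × 0.134977 = 0.0445425
Denominator: 1.15221e-06 + 0.00318275 + 0.165626 + 0.0445425 = 0.213352
Responsibility of Regime Crisis: 0.00318275 / 0.213352 ≈ 0.0149

0.0149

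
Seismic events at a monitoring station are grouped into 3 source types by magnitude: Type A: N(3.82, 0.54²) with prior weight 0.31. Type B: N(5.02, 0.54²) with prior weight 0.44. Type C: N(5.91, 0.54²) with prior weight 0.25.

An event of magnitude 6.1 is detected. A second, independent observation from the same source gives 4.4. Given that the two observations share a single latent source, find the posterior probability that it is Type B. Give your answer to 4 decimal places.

By Bayes' theorem, P(k | x) = π_k f_k(x) / Σ_j π_j f_j(x).
Since both observations come from the same component, the likelihood for component k is f_k(x₁)·f_k(x₂).
  p_A = [(1/(0.54·√(2π)))·exp(−(6.1−3.82)²/(2·0.54²)) = 0.738782·exp(-8.91358) = 9.94026e-05] × [0.414961] = 4.12482e-05
  p_B = [(1/(0.54·√(2π)))·exp(−(6.1−5.02)²/(2·0.54²)) = 0.738782·exp(-2.00000) = 0.0999833] × [0.382176] = 0.0382112
  p_C = [(1/(0.54·√(2π)))·exp(−(6.1−5.91)²/(2·0.54²)) = 0.738782·exp(-0.06190) = 0.694438] × [0.0148109] = 0.0102853
Unnormalised posteriors:
  π_A·p_A = 0.31 × 4.12482e-05 = 1.27869e-05
  π_B·p_B = 0.44 × 0.0382112 = 0.0168129
  π_C·p_C = 0.25 × 0.0102853 = 0.00257132
Normaliser: 1.27869e-05 + 0.0168129 + 0.00257132 = 0.019397
Responsibility of Type B: 0.0168129 / 0.019397 ≈ 0.8668

0.8668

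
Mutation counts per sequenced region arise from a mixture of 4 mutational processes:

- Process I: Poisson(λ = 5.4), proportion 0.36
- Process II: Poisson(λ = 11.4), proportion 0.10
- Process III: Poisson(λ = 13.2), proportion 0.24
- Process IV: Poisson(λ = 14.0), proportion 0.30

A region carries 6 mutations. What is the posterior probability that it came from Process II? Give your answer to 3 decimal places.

P(component k | x) = w_k·f_k(x) / marginal(x), where marginal(x) = Σ_j w_j·f_j(x).
Evaluate each component's likelihood at the observed value:
  f_I = 0.155539
  f_II = 0.0341303
  f_III = 0.0135964
  f_IV = 0.00869587
Multiply by the mixture weights:
  w_I·f_I = 0.36 × 0.155539 = 0.0559941
  w_II·f_II = 0.10 × 0.0341303 = 0.00341303
  w_III·f_III = 0.24 × 0.0135964 = 0.00326314
  w_IV·f_IV = 0.30 × 0.00869587 = 0.00260876
Normaliser: 0.0559941 + 0.00341303 + 0.00326314 + 0.00260876 = 0.065279
P(Process II | 6 mutations) ≈ 0.052

0.052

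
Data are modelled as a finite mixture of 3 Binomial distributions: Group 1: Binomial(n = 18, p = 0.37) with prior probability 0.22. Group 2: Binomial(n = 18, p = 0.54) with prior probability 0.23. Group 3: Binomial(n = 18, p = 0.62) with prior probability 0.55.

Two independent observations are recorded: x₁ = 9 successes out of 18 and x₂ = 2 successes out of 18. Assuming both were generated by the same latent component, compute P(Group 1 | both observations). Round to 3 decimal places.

P(component k | x) = π_k·f_k(x) / marginal(x), where marginal(x) = Σ_j π_j·f_j(x).
Since both observations come from the same component, the likelihood for component k is f_k(x₁)·f_k(x₂).
  p_1 = [C(18,9)·0.37^9·0.63^9 = 48620·0.000129962·0.0156338 = 0.098786] × [0.0128986] = 0.0012742
  p_2 = [C(18,9)·0.54^9·0.46^9 = 48620·0.00390431·0.00092219 = 0.175057] × [0.00017931] = 3.13894e-05
  p_3 = [C(18,9)·0.62^9·0.38^9 = 48620·0.0135371·0.000165216 = 0.108741] × [1.11176e-05] = 1.20894e-06
Multiply by the mixture weights:
  π_1·p_1 = 0.22 × 0.0012742 = 0.000280325
  π_2·p_2 = 0.23 × 3.13894e-05 = 7.21957e-06
  π_3·p_3 = 0.55 × 1.20894e-06 = 6.64917e-07
Normaliser: 0.000280325 + 7.21957e-06 + 6.64917e-07 = 0.000288209
Responsibility of Group 1: 0.000280325 / 0.000288209 ≈ 0.973

0.973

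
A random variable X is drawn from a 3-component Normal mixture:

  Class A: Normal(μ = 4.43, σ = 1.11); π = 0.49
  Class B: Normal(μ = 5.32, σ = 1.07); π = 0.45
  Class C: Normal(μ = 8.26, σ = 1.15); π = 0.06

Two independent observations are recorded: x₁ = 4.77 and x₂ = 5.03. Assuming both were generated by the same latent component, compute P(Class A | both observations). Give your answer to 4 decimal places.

0.4969

Posterior ∝ prior × likelihood, so P(k | x) ∝ π_k f_k(x); normalise over all components.
Since both observations come from the same component, the likelihood for component k is f_k(x₁)·f_k(x₂).
  L_A = [(1/(1.11·√(2π)))·exp(−(4.77−4.43)²/(2·1.11²)) = 0.359407·exp(-0.04691) = 0.342936] × [0.310556] = 0.106501
  L_B = [(1/(1.07·√(2π)))·exp(−(4.77−5.32)²/(2·1.07²)) = 0.372843·exp(-0.13211) = 0.326703] × [0.359398] = 0.117416
  L_C = [(1/(1.15·√(2π)))·exp(−(4.77−8.26)²/(2·1.15²)) = 0.346906·exp(-4.60495) = 0.00346982] × [0.00671719] = 2.33074e-05
Prior × likelihood for each component:
  π_A·L_A = 0.49 × 0.106501 = 0.0521855
  π_B·L_B = 0.45 × 0.117416 = 0.0528373
  π_C·L_C = 0.06 × 2.33074e-05 = 1.39844e-06
Denominator: 0.0521855 + 0.0528373 + 1.39844e-06 = 0.105024
P(Class A | x₁, x₂) ≈ 0.4969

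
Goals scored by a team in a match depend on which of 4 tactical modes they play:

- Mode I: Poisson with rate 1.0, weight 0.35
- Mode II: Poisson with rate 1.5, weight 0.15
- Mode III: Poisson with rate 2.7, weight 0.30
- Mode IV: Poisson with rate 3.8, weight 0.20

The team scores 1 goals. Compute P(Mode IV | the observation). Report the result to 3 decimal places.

Posterior ∝ prior × likelihood, so P(k | x) ∝ w_k f_k(x); normalise over all components.
Component likelihoods at x = 1 goals:
  f_I = e^(−1.0)·1.0^1/1! = 0.367879
  f_II = e^(−1.5)·1.5^1/1! = 0.334695
  f_III = e^(−2.7)·2.7^1/1! = 0.181455
  f_IV = e^(−3.8)·3.8^1/1! = 0.0850089
Multiply by the mixture weights:
  w_I·f_I = 0.35 × 0.367879 = 0.128758
  w_II·f_II = 0.15 × 0.334695 = 0.0502043
  w_III·f_III = 0.30 × 0.181455 = 0.0544365
  w_IV·f_IV = 0.20 × 0.0850089 = 0.0170018
Evidence: 0.128758 + 0.0502043 + 0.0544365 + 0.0170018 = 0.2504
P(Mode IV | x) = 0.0170018 / 0.2504 ≈ 0.068

0.068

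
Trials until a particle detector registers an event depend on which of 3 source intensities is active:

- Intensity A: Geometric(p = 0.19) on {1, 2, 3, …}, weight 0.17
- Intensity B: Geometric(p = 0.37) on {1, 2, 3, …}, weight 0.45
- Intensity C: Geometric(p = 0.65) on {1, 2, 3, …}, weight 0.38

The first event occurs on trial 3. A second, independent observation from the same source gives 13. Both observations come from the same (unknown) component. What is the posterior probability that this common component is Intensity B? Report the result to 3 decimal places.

0.229

The responsibility of component k is w_k f_k(x) divided by Σ_j w_j f_j(x).
Since both observations come from the same component, the likelihood for component k is f_k(x₁)·f_k(x₂).
  f_A = [0.124659] × [0.0151556] = 0.00188928
  f_B = [0.146853] × [0.0014464] = 0.000212408
  f_C = [0.079625] × [2.19649e-06] = 1.74896e-07
Unnormalised posteriors:
  w_A·f_A = 0.17 × 0.00188928 = 0.000321178
  w_B·f_B = 0.45 × 0.000212408 = 9.55837e-05
  w_C·f_C = 0.38 × 1.74896e-07 = 6.64604e-08
Normaliser: 0.000321178 + 9.55837e-05 + 6.64604e-08 = 0.000416829
P(Intensity B | x₁, x₂) ≈ 0.229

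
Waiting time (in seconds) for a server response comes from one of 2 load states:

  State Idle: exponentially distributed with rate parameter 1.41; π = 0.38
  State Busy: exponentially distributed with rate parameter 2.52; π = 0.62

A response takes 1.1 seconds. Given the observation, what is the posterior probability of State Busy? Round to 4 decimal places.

0.4624

Posterior ∝ prior × likelihood, so P(k | x) ∝ w_k f_k(x); normalise over all components.
Exponential densities:
  p_Idle = 1.41·e^(−1.41·1.1) = 1.41·e^(−1.5510) = 0.298971
  p_Busy = 2.52·e^(−2.52·1.1) = 2.52·e^(−2.7720) = 0.157593
Multiply by the mixture weights:
  w_Idle·p_Idle = 0.38 × 0.298971 = 0.113609
  w_Busy·p_Busy = 0.62 × 0.157593 = 0.0977075
Denominator: 0.113609 + 0.0977075 = 0.211316
P(State Busy | x) = 0.0977075 / 0.211316 ≈ 0.4624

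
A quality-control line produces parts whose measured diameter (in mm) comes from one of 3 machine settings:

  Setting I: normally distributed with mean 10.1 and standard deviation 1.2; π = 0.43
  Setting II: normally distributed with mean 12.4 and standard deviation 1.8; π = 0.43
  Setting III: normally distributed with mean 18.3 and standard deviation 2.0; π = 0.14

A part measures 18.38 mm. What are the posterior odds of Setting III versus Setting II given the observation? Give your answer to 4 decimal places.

The posterior odds equal the prior odds times the likelihood ratio: (π_i/π_j)·(f_i(x)/f_j(x)).
Component likelihoods at x = 18.38 mm:
  p_I = 1.52528e-11
  p_II = 0.000889096
  p_III = 0.199312
Posterior odds = (π_III·p_III) / (π_II·p_II) = (0.14·0.199312) / (0.43·0.000889096) = 0.0279036 / 0.000382311 ≈ 72.9867

72.9867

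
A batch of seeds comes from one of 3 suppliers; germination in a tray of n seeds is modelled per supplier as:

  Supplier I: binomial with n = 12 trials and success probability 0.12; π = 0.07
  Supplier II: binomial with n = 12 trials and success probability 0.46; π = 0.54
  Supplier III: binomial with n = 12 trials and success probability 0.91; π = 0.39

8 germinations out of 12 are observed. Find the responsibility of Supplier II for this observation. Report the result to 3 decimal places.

0.884

The responsibility of component k is P(Z=k) f_k(x) divided by Σ_j P(Z=j) f_j(x).
Evaluate each component's likelihood at the observed value:
  f_I = C(12,8)·0.12^8·0.88^4 = 495·4.29982e-08·0.599695 = 1.2764e-05
  f_II = C(12,8)·0.46^8·0.54^4 = 495·0.00200476·0.0850306 = 0.0843807
  f_III = C(12,8)·0.91^8·0.09^4 = 495·0.470253·6.561e-05 = 0.0152724
Prior × likelihood for each component:
  P(Z=I)·f_I = 0.07 × 1.2764e-05 = 8.93478e-07
  P(Z=II)·f_II = 0.54 × 0.0843807 = 0.0455656
  P(Z=III)·f_III = 0.39 × 0.0152724 = 0.00595622
Marginal: 8.93478e-07 + 0.0455656 + 0.00595622 = 0.0515227
P(Supplier II | x) ≈ 0.884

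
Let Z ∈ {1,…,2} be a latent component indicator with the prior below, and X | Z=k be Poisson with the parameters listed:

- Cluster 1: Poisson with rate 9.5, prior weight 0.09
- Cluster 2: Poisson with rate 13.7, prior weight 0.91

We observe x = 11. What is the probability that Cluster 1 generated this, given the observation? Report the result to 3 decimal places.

By Bayes' theorem, P(k | x) = P(Z=k) f_k(x) / Σ_j P(Z=j) f_j(x).
Evaluate each component's likelihood at the observed value:
  p_1 = e^(−9.5)·9.5^11/11! = 0.106661
  p_2 = e^(−13.7)·13.7^11/11! = 0.0897297
Multiply by the mixture weights:
  P(Z=1)·p_1 = 0.09 × 0.106661 = 0.00959951
  P(Z=2)·p_2 = 0.91 × 0.0897297 = 0.081654
Marginal: 0.00959951 + 0.081654 = 0.0912535
P(Cluster 1 | 11) ≈ 0.105

0.105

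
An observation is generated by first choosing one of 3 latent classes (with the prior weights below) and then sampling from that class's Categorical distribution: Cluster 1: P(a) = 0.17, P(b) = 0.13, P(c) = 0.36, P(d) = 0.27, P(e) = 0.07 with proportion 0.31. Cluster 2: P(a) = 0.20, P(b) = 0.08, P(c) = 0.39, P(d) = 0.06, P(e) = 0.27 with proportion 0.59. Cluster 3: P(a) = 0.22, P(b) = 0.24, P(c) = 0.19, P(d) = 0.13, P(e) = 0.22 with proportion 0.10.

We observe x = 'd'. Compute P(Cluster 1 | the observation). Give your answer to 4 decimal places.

0.6336

Apply Bayes' rule: the posterior for each component is proportional to its prior times its likelihood at x.
Component likelihoods at x = 'd':
  p_1 = P(d | comp) = 0.27
  p_2 = P(d | comp) = 0.06
  p_3 = P(d | comp) = 0.13
Prior × likelihood for each component:
  π_1·p_1 = 0.31 × 0.27 = 0.0837
  π_2·p_2 = 0.59 × 0.06 = 0.0354
  π_3·p_3 = 0.10 × 0.13 = 0.013
Normaliser: 0.0837 + 0.0354 + 0.013 = 0.1321
P(Cluster 1 | 'd') ≈ 0.6336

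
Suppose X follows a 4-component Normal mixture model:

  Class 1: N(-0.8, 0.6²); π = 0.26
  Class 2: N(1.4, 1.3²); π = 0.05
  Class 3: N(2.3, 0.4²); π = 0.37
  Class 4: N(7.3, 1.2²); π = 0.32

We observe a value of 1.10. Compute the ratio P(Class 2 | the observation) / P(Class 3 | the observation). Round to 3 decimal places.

Only the two components matter; the odds are (P(Z=i) f_i(x)) / (P(Z=j) f_j(x)).
Normal densities:
  f_1 = (1/(0.6·√(2π)))·exp(−(1.10−-0.8)²/(2·0.6²)) = 0.664904·exp(-5.01389) = 0.00441829
  f_2 = (1/(1.3·√(2π)))·exp(−(1.10−1.4)²/(2·1.3²)) = 0.306879·exp(-0.02663) = 0.298815
  f_3 = (1/(0.4·√(2π)))·exp(−(1.10−2.3)²/(2·0.4²)) = 0.997356·exp(-4.50000) = 0.0110796
  f_4 = (1/(1.2·√(2π)))·exp(−(1.10−7.3)²/(2·1.2²)) = 0.332452·exp(-13.34722) = 5.31011e-07
Posterior odds = (P(Z=2)·f_2) / (P(Z=3)·f_3) = (0.05·0.298815) / (0.37·0.0110796) = 0.0149408 / 0.00409946 ≈ 3.645

3.645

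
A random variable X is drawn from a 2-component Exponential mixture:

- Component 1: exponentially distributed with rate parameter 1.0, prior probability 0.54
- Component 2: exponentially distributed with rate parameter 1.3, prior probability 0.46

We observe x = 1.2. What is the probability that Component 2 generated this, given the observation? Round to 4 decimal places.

0.4359

By Bayes' theorem, P(k | x) = P(Z=k) f_k(x) / Σ_j P(Z=j) f_j(x).
Exponential densities:
  f_1 = 1.0·e^(−1.0·1.2) = 1.0·e^(−1.2000) = 0.301194
  f_2 = 1.3·e^(−1.3·1.2) = 1.3·e^(−1.5600) = 0.273177
Unnormalised posteriors:
  P(Z=1)·f_1 = 0.54 × 0.301194 = 0.162645
  P(Z=2)·f_2 = 0.46 × 0.273177 = 0.125661
Normaliser: 0.162645 + 0.125661 = 0.288306
P(Component 2 | x) ≈ 0.4359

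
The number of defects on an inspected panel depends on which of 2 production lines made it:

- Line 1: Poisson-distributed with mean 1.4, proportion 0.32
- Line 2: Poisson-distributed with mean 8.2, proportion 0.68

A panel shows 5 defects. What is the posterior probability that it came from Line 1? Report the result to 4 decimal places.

0.0578

The responsibility of component k is w_k f_k(x) divided by Σ_j w_j f_j(x).
Evaluate each component's likelihood at the observed value:
  L_1 = e^(−1.4)·1.4^5/5! = 0.0110521
  L_2 = e^(−8.2)·8.2^5/5! = 0.0848542
Multiply by the mixture weights:
  w_1·L_1 = 0.32 × 0.0110521 = 0.00353669
  w_2·L_2 = 0.68 × 0.0848542 = 0.0577008
Evidence: 0.00353669 + 0.0577008 = 0.0612375
P(Line 1 | 5 defects) = 0.00353669 / 0.0612375 ≈ 0.0578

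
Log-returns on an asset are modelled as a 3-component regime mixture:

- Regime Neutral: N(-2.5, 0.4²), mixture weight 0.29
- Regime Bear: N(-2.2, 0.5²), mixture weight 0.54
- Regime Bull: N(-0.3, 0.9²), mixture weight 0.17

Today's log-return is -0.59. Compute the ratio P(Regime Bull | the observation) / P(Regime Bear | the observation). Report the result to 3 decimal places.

29.628

Only the two components matter; the odds are (P(Z=i) f_i(x)) / (P(Z=j) f_j(x)).
Normal densities:
  L_Neutral = (1/(0.4·√(2π)))·exp(−(-0.59−-2.5)²/(2·0.4²)) = 0.997356·exp(-11.40031) = 1.11624e-05
  L_Bear = (1/(0.5·√(2π)))·exp(−(-0.59−-2.2)²/(2·0.5²)) = 0.797885·exp(-5.18420) = 0.00447168
  L_Bull = (1/(0.9·√(2π)))·exp(−(-0.59−-0.3)²/(2·0.9²)) = 0.443269·exp(-0.05191) = 0.420845
Posterior odds = (P(Z=Bull)·L_Bull) / (P(Z=Bear)·L_Bear) = (0.17·0.420845) / (0.54·0.00447168) = 0.0715436 / 0.00241471 ≈ 29.628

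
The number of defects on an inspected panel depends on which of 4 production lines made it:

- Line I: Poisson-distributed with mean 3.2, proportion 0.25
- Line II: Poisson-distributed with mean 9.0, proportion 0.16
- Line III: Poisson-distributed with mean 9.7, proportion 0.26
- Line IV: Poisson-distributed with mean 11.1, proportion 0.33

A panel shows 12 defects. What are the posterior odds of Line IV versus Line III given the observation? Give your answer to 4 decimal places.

Posterior odds = (P(Z=i) f_i(x)) / (P(Z=j) f_j(x)); the normalising sum cancels.
Component likelihoods at x = 12 defects:
  f_I = 9.81116e-05
  f_II = 0.072765
  f_III = 0.0887702
  f_IV = 0.110375
Posterior odds = (P(Z=IV)·f_IV) / (P(Z=III)·f_III) = (0.33·0.110375) / (0.26·0.0887702) = 0.0364237 / 0.0230803 ≈ 1.5781

1.5781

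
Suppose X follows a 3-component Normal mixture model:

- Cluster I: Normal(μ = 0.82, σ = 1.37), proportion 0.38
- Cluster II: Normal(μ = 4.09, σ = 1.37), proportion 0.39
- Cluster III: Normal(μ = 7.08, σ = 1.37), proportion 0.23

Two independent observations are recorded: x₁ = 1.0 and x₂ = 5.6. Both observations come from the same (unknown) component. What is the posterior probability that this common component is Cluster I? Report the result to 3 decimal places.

0.049

Posterior ∝ prior × likelihood, so P(k | x) ∝ π_k f_k(x); normalise over all components.
Since both observations come from the same component, the likelihood for component k is f_k(x₁)·f_k(x₂).
  p_I = [(1/(1.37·√(2π)))·exp(−(1.0−0.82)²/(2·1.37²)) = 0.291199·exp(-0.00863) = 0.288696] × [0.000661839] = 0.00019107
  p_II = [(1/(1.37·√(2π)))·exp(−(1.0−4.09)²/(2·1.37²)) = 0.291199·exp(-2.54358) = 0.0228837] × [0.158633] = 0.00363011
  p_III = [(1/(1.37·√(2π)))·exp(−(1.0−7.08)²/(2·1.37²)) = 0.291199·exp(-9.84773) = 1.53949e-05] × [0.16247] = 2.5012e-06
Multiply by the mixture weights:
  π_I·p_I = 0.38 × 0.00019107 = 7.26068e-05
  π_II·p_II = 0.39 × 0.00363011 = 0.00141574
  π_III·p_III = 0.23 × 2.5012e-06 = 5.75275e-07
Denominator: 7.26068e-05 + 0.00141574 + 5.75275e-07 = 0.00148893
Responsibility of Cluster I: 7.26068e-05 / 0.00148893 ≈ 0.049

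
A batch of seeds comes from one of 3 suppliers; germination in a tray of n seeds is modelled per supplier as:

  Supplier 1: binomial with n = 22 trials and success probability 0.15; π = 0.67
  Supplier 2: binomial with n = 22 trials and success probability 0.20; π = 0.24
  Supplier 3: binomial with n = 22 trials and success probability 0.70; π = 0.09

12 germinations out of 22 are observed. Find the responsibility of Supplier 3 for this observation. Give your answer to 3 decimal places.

Posterior ∝ prior × likelihood, so P(k | x) ∝ w_k f_k(x); normalise over all components.
Binomial probabilities:
  f_1 = C(22,12)·0.15^12·0.85^10 = 646646·1.29746e-10·0.196874 = 1.65178e-05
  f_2 = C(22,12)·0.20^12·0.80^10 = 646646·4.096e-09·0.107374 = 0.000284398
  f_3 = C(22,12)·0.70^12·0.30^10 = 646646·0.0138413·5.9049e-06 = 0.0528513
Multiply by the mixture weights:
  w_1·f_1 = 0.67 × 1.65178e-05 = 1.10669e-05
  w_2·f_2 = 0.24 × 0.000284398 = 6.82555e-05
  w_3·f_3 = 0.09 × 0.0528513 = 0.00475662
Evidence: 1.10669e-05 + 6.82555e-05 + 0.00475662 = 0.00483594
So the posterior for Supplier 3 is 0.00475662 / 0.00483594 ≈ 0.984.

0.984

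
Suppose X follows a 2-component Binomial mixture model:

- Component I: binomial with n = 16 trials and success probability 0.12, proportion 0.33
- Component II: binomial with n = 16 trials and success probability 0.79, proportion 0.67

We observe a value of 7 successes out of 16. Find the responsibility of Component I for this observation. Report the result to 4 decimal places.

0.2680

Posterior ∝ prior × likelihood, so P(k | x) ∝ π_k f_k(x); normalise over all components.
Evaluate each component's likelihood at the observed value:
  f_I = C(16,7)·0.12^7·0.88^9 = 11440·3.58318e-07·0.316478 = 0.0012973
  f_II = C(16,7)·0.79^7·0.21^9 = 11440·0.192039·7.9428e-07 = 0.00174498
Prior × likelihood for each component:
  π_I·f_I = 0.33 × 0.0012973 = 0.000428107
  π_II·f_II = 0.67 × 0.00174498 = 0.00116913
Evidence: 0.000428107 + 0.00116913 = 0.00159724
P(Component I | the observation) ≈ 0.2680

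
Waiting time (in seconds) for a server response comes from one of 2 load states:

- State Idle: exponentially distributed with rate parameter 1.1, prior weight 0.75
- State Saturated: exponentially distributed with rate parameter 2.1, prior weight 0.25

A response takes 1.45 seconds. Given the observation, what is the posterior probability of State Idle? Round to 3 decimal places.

0.870

Apply Bayes' rule: the posterior for each component is proportional to its prior times its likelihood at x.
Evaluate each component's likelihood at the observed value:
  f_Idle = 1.1·e^(−1.1·1.45) = 1.1·e^(−1.5950) = 0.223199
  f_Saturated = 2.1·e^(−2.1·1.45) = 2.1·e^(−3.0450) = 0.0999523
Weight by the priors:
  w_Idle·f_Idle = 0.75 × 0.223199 = 0.1674
  w_Saturated·f_Saturated = 0.25 × 0.0999523 = 0.0249881
Marginal: 0.1674 + 0.0249881 = 0.192388
Responsibility of State Idle: 0.1674 / 0.192388 ≈ 0.870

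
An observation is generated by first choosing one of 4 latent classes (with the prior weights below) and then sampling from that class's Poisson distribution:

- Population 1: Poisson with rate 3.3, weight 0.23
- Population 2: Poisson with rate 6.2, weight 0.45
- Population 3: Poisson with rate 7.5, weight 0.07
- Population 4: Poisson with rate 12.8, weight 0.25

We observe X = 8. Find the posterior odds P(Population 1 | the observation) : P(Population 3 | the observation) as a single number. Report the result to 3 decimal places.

Since P(k|x) ∝ π_k f_k(x), the posterior odds are π_i f_i(x) / (π_j f_j(x)).
Evaluate each component's likelihood at the observed value:
  L_1 = 0.0128653
  L_2 = 0.109897
  L_3 = 0.137329
  L_4 = 0.0493389
0.00295901 / 0.009613 ≈ 0.308

0.308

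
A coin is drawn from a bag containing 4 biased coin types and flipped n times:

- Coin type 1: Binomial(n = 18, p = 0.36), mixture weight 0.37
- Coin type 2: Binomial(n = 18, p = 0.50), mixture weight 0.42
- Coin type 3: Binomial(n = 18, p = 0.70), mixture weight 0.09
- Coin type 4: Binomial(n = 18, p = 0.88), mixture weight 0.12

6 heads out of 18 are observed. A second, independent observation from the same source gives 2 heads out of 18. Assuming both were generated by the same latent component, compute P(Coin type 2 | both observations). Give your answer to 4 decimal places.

0.0154

Posterior ∝ prior × likelihood, so P(k | x) ∝ P(Z=k) f_k(x); normalise over all components.
Since both observations come from the same component, the likelihood for component k is f_k(x₁)·f_k(x₂).
  f_1 = [0.19083] × [0.01571] = 0.00299794
  f_2 = [0.070816] × [0.000583649] = 4.13317e-05
  f_3 = [0.00116069] × [3.22721e-07] = 3.74578e-10
  f_4 = [7.68675e-08] × [2.19057e-13] = 1.68383e-20
Prior × likelihood for each component:
  P(Z=1)·f_1 = 0.37 × 0.00299794 = 0.00110924
  P(Z=2)·f_2 = 0.42 × 4.13317e-05 = 1.73593e-05
  P(Z=3)·f_3 = 0.09 × 3.74578e-10 = 3.3712e-11
  P(Z=4)·f_4 = 0.12 × 1.68383e-20 = 2.0206e-21
Sum: 0.00110924 + 1.73593e-05 + 3.3712e-11 + 2.0206e-21 = 0.0011266
P(Coin type 2 | x₁,x₂) = 1.73593e-05 / 0.0011266 ≈ 0.0154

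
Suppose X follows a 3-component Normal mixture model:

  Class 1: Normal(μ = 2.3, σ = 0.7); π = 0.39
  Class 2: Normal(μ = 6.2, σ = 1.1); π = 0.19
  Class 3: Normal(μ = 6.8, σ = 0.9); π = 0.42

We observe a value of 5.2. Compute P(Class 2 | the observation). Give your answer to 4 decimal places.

By Bayes' theorem, P(k | x) = P(Z=k) f_k(x) / Σ_j P(Z=j) f_j(x).
Component likelihoods at x = 5.2:
  L_1 = 0.00010687
  L_2 = 0.239915
  L_3 = 0.0912799
Unnormalised posteriors:
  P(Z=1)·L_1 = 0.39 × 0.00010687 = 4.16793e-05
  P(Z=2)·L_2 = 0.19 × 0.239915 = 0.0455838
  P(Z=3)·L_3 = 0.42 × 0.0912799 = 0.0383375
Denominator: 4.16793e-05 + 0.0455838 + 0.0383375 = 0.083963
Responsibility of Class 2: 0.0455838 / 0.083963 ≈ 0.5429

0.5429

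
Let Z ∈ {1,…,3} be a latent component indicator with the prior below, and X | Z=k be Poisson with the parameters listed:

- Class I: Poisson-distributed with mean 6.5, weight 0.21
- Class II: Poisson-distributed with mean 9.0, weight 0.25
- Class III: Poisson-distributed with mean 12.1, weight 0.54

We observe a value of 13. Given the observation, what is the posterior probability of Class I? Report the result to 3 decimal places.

0.026

Posterior ∝ prior × likelihood, so P(k | x) ∝ π_k f_k(x); normalise over all components.
Evaluate each component's likelihood at the observed value:
  L_I = 0.00892646
  L_II = 0.0503758
  L_III = 0.106406
Unnormalised posteriors:
  π_I·L_I = 0.21 × 0.00892646 = 0.00187456
  π_II·L_II = 0.25 × 0.0503758 = 0.012594
  π_III·L_III = 0.54 × 0.106406 = 0.0574593
Evidence: 0.00187456 + 0.012594 + 0.0574593 = 0.0719278
P(Class I | 13) = 0.00187456 / 0.0719278 ≈ 0.026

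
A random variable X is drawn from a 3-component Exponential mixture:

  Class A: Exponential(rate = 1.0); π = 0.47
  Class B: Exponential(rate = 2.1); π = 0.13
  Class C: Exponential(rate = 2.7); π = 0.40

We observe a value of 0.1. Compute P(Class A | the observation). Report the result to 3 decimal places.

Apply Bayes' rule: the posterior for each component is proportional to its prior times its likelihood at x.
Exponential densities:
  L_A = 1.0·e^(−1.0·0.1) = 1.0·e^(−0.1000) = 0.904837
  L_B = 2.1·e^(−2.1·0.1) = 2.1·e^(−0.2100) = 1.70223
  L_C = 2.7·e^(−2.7·0.1) = 2.7·e^(−0.2700) = 2.06112
Prior × likelihood for each component:
  P(Z=A)·L_A = 0.47 × 0.904837 = 0.425274
  P(Z=B)·L_B = 0.13 × 1.70223 = 0.221289
  P(Z=C)·L_C = 0.40 × 2.06112 = 0.82445
Denominator: 0.425274 + 0.221289 + 0.82445 = 1.47101
Responsibility of Class A: 0.425274 / 1.47101 ≈ 0.289

0.289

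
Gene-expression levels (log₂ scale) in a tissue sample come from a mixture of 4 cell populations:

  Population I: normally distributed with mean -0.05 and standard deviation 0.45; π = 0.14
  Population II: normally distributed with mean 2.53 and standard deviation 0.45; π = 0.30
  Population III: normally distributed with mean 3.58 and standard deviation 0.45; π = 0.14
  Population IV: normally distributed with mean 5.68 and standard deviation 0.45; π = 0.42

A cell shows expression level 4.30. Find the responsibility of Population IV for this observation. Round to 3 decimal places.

The responsibility of component k is w_k f_k(x) divided by Σ_j w_j f_j(x).
Evaluate each component's likelihood at the observed value:
  L_I = 4.53413e-21
  L_II = 0.000387426
  L_III = 0.246491
  L_IV = 0.00804541
Weight by the priors:
  w_I·L_I = 0.14 × 4.53413e-21 = 6.34779e-22
  w_II·L_II = 0.30 × 0.000387426 = 0.000116228
  w_III·L_III = 0.14 × 0.246491 = 0.0345087
  w_IV·L_IV = 0.42 × 0.00804541 = 0.00337907
Evidence: 6.34779e-22 + 0.000116228 + 0.0345087 + 0.00337907 = 0.038004
So the posterior for Population IV is 0.00337907 / 0.038004 ≈ 0.089.

0.089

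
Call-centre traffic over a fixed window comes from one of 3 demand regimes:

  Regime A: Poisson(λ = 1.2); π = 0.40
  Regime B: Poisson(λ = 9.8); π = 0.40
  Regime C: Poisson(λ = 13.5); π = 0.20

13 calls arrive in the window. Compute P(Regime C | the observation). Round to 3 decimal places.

0.443

The responsibility of component k is P(Z=k) f_k(x) divided by Σ_j P(Z=j) f_j(x).
Evaluate each component's likelihood at the observed value:
  L_A = e^(−1.2)·1.2^13/13! = 5.17514e-10
  L_B = e^(−9.8)·9.8^13/13! = 0.0684814
  L_C = e^(−13.5)·13.5^13/13! = 0.108914
Prior × likelihood for each component:
  P(Z=A)·L_A = 0.40 × 5.17514e-10 = 2.07006e-10
  P(Z=B)·L_B = 0.40 × 0.0684814 = 0.0273926
  P(Z=C)·L_C = 0.20 × 0.108914 = 0.0217828
Marginal: 2.07006e-10 + 0.0273926 + 0.0217828 = 0.0491753
P(Regime C | 13 calls) = 0.0217828 / 0.0491753 ≈ 0.443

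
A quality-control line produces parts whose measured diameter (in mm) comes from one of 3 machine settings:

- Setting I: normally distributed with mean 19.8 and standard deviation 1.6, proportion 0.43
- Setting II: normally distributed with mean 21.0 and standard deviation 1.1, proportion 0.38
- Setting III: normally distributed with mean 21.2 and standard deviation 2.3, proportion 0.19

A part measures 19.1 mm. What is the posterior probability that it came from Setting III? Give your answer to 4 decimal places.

0.1447

By Bayes' theorem, P(k | x) = π_k f_k(x) / Σ_j π_j f_j(x).
Evaluate each component's likelihood at the observed value:
  f_I = (1/(1.6·√(2π)))·exp(−(19.1−19.8)²/(2·1.6²)) = 0.249339·exp(-0.09570) = 0.226583
  f_II = (1/(1.1·√(2π)))·exp(−(19.1−21.0)²/(2·1.1²)) = 0.362675·exp(-1.49174) = 0.0815952
  f_III = (1/(2.3·√(2π)))·exp(−(19.1−21.2)²/(2·2.3²)) = 0.173453·exp(-0.41682) = 0.114329
Unnormalised posteriors:
  π_I·f_I = 0.43 × 0.226583 = 0.0974306
  π_II·f_II = 0.38 × 0.0815952 = 0.0310062
  π_III·f_III = 0.19 × 0.114329 = 0.0217226
Denominator: 0.0974306 + 0.0310062 + 0.0217226 = 0.150159
Responsibility of Setting III: 0.0217226 / 0.150159 ≈ 0.1447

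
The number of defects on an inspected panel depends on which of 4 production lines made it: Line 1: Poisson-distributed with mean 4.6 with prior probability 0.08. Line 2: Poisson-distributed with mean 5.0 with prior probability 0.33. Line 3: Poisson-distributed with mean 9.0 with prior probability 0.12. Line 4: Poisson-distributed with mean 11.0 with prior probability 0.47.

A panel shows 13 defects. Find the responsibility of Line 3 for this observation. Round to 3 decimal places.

Posterior ∝ prior × likelihood, so P(k | x) ∝ P(Z=k) f_k(x); normalise over all components.
Component likelihoods at x = 13 defects:
  L_1 = e^(−4.6)·4.6^13/13! = 0.000666526
  L_2 = e^(−5.0)·5.0^13/13! = 0.00132086
  L_3 = e^(−9.0)·9.0^13/13! = 0.0503758
  L_4 = e^(−11.0)·11.0^13/13! = 0.0925945
Unnormalised posteriors:
  P(Z=1)·L_1 = 0.08 × 0.000666526 = 5.33221e-05
  P(Z=2)·L_2 = 0.33 × 0.00132086 = 0.000435884
  P(Z=3)·L_3 = 0.12 × 0.0503758 = 0.0060451
  P(Z=4)·L_4 = 0.47 × 0.0925945 = 0.0435194
Evidence: 5.33221e-05 + 0.000435884 + 0.0060451 + 0.0435194 = 0.0500537
P(Line 3 | 13 defects) ≈ 0.121

0.121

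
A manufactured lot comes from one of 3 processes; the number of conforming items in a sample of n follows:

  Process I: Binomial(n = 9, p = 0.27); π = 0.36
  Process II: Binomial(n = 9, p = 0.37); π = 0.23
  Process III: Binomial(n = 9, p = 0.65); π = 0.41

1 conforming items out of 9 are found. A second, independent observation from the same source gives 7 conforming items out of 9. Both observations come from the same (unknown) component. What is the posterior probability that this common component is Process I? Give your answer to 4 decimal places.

0.2743

The responsibility of component k is π_k f_k(x) divided by Σ_j π_j f_j(x).
Since both observations come from the same component, the likelihood for component k is f_k(x₁)·f_k(x₂).
  L_I = [C(9,1)·0.27^1·0.73^8 = 9·0.27·0.080646 = 0.19597] × [0.00200676] = 0.000393264
  L_II = [C(9,1)·0.37^1·0.63^8 = 9·0.37·0.0248156 = 0.0826359] × [0.0135642] = 0.00112089
  L_III = [C(9,1)·0.65^1·0.35^8 = 9·0.65·0.000225188 = 0.00131735] × [0.216188] = 0.000284795
Weight by the priors:
  π_I·L_I = 0.36 × 0.000393264 = 0.000141575
  π_II·L_II = 0.23 × 0.00112089 = 0.000257805
  π_III·L_III = 0.41 × 0.000284795 = 0.000116766
Normaliser: 0.000141575 + 0.000257805 + 0.000116766 = 0.000516146
P(Process I | x₁,x₂) ≈ 0.2743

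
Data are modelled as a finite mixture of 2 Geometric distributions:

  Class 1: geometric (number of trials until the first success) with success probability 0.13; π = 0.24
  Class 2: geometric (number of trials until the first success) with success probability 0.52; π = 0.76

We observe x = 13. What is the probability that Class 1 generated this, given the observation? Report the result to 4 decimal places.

0.9900

By Bayes' theorem, P(k | x) = P(Z=k) f_k(x) / Σ_j P(Z=j) f_j(x).
Geometric probabilities:
  p_1 = 0.13·(1−0.13)^12 = 0.13·0.188032 = 0.0244441
  p_2 = 0.52·(1−0.52)^12 = 0.52·0.000149587 = 7.77854e-05
Multiply by the mixture weights:
  P(Z=1)·p_1 = 0.24 × 0.0244441 = 0.00586659
  P(Z=2)·p_2 = 0.76 × 7.77854e-05 = 5.91169e-05
Marginal: 0.00586659 + 5.91169e-05 = 0.00592571
So the posterior for Class 1 is 0.00586659 / 0.00592571 ≈ 0.9900.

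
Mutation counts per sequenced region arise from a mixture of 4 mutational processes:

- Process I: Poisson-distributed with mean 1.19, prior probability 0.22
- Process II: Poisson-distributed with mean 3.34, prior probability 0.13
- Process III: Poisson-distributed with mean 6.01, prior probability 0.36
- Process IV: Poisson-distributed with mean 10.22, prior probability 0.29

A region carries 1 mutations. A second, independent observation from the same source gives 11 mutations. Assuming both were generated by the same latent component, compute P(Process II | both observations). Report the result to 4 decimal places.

Apply Bayes' rule: the posterior for each component is proportional to its prior times its likelihood at x.
Since both observations come from the same component, the likelihood for component k is f_k(x₁)·f_k(x₂).
  f_I = [e^(−1.19)·1.19^1/1! = 0.362023] × [5.16476e-08] = 1.86976e-08
  f_II = [e^(−3.34)·3.34^1/1! = 0.118359] × [0.000512285] = 6.06338e-05
  f_III = [e^(−6.01)·6.01^1/1! = 0.0147491] × [0.0227171] = 0.000335057
  f_IV = [e^(−10.22)·10.22^1/1! = 0.000372359] × [0.115962] = 4.31793e-05
Weight by the priors:
  π_I·f_I = 0.22 × 1.86976e-08 = 4.11348e-09
  π_II·f_II = 0.13 × 6.06338e-05 = 7.88239e-06
  π_III·f_III = 0.36 × 0.000335057 = 0.00012062
  π_IV·f_IV = 0.29 × 4.31793e-05 = 1.2522e-05
Marginal: 4.11348e-09 + 7.88239e-06 + 0.00012062 + 1.2522e-05 = 0.000141029
Responsibility of Process II: 7.88239e-06 / 0.000141029 ≈ 0.0559

0.0559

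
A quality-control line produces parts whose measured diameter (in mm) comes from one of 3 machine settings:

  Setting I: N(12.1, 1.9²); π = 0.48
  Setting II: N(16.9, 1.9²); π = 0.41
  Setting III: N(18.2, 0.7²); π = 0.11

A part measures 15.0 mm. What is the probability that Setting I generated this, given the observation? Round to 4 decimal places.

0.3758

P(component k | x) = π_k·f_k(x) / marginal(x), where marginal(x) = Σ_j π_j·f_j(x).
Component likelihoods at x = 15.0 mm:
  p_I = 0.0655061
  p_II = 0.127353
  p_III = 1.6515e-05
Unnormalised posteriors:
  π_I·p_I = 0.48 × 0.0655061 = 0.0314429
  π_II·p_II = 0.41 × 0.127353 = 0.0522147
  π_III·p_III = 0.11 × 1.6515e-05 = 1.81665e-06
Denominator: 0.0314429 + 0.0522147 + 1.81665e-06 = 0.0836595
P(Setting I | the observation) ≈ 0.3758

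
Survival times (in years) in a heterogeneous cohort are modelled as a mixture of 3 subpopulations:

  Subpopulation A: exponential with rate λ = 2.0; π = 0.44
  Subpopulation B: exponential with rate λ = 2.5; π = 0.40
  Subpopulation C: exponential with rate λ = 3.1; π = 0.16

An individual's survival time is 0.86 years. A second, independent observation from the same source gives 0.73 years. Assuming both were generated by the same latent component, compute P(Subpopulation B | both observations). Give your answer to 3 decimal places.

The responsibility of component k is π_k f_k(x) divided by Σ_j π_j f_j(x).
Since both observations come from the same component, the likelihood for component k is f_k(x₁)·f_k(x₂).
  f_A = [0.358132] × [0.464473] = 0.166343
  f_B = [0.29121] × [0.403044] = 0.117371
  f_C = [0.215542] × [0.322517] = 0.0695162
Multiply by the mixture weights:
  π_A·f_A = 0.44 × 0.166343 = 0.0731908
  π_B·f_B = 0.40 × 0.117371 = 0.0469483
  π_C·f_C = 0.16 × 0.0695162 = 0.0111226
Normaliser: 0.0731908 + 0.0469483 + 0.0111226 = 0.131262
So the posterior for Subpopulation B is 0.0469483 / 0.131262 ≈ 0.358.

0.358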